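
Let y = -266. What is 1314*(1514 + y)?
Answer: 1639872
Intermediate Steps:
1314*(1514 + y) = 1314*(1514 - 266) = 1314*1248 = 1639872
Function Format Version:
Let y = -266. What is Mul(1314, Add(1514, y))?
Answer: 1639872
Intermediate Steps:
Mul(1314, Add(1514, y)) = Mul(1314, Add(1514, -266)) = Mul(1314, 1248) = 1639872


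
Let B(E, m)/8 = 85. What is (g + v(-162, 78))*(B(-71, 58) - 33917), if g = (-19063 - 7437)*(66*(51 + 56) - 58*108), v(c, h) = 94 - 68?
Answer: 702861974838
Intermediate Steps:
v(c, h) = 26
B(E, m) = 680 (B(E, m) = 8*85 = 680)
g = -21147000 (g = -26500*(66*107 - 6264) = -26500*(7062 - 6264) = -26500*798 = -21147000)
(g + v(-162, 78))*(B(-71, 58) - 33917) = (-21147000 + 26)*(680 - 33917) = -21146974*(-33237) = 702861974838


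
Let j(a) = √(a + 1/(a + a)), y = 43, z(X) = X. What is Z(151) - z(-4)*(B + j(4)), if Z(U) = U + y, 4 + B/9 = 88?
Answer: 3218 + √66 ≈ 3226.1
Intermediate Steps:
B = 756 (B = -36 + 9*88 = -36 + 792 = 756)
Z(U) = 43 + U (Z(U) = U + 43 = 43 + U)
j(a) = √(a + 1/(2*a))
Z(151) - z(-4)*(B + j(4)) = (43 + 151) - (-4)*(756 + √(2/4 + 4*4)/2) = 194 - (-4)*(756 + √(2*(¼) + 16)/2) = 194 - (-4)*(756 + √(½ + 16)/2) = 194 - (-4)*(756 + √(33/2)/2) = 194 - (-4)*(756 + (√66/2)/2) = 194 - (-4)*(756 + √66/4) = 194 - (-3024 - √66) = 194 + (3024 + √66) = 3218 + √66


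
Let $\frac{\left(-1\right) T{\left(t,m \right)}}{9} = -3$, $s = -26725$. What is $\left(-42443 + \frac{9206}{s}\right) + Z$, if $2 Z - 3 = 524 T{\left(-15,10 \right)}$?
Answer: $- \frac{1890411287}{53450} \approx -35368.0$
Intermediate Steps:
$T{\left(t,m \right)} = 27$ ($T{\left(t,m \right)} = \left(-9\right) \left(-3\right) = 27$)
$Z = \frac{14151}{2}$ ($Z = \frac{3}{2} + \frac{524 \cdot 27}{2} = \frac{3}{2} + \frac{1}{2} \cdot 14148 = \frac{3}{2} + 7074 = \frac{14151}{2} \approx 7075.5$)
$\left(-42443 + \frac{9206}{s}\right) + Z = \left(-42443 + \frac{9206}{-26725}\right) + \frac{14151}{2} = \left(-42443 + 9206 \left(- \frac{1}{26725}\right)\right) + \frac{14151}{2} = \left(-42443 - \frac{9206}{26725}\right) + \frac{14151}{2} = - \frac{1134298381}{26725} + \frac{14151}{2} = - \frac{1890411287}{53450}$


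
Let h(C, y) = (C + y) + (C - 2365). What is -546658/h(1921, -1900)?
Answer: 546658/423 ≈ 1292.3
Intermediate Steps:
h(C, y) = -2365 + y + 2*C (h(C, y) = (C + y) + (-2365 + C) = -2365 + y + 2*C)
-546658/h(1921, -1900) = -546658/(-2365 - 1900 + 2*1921) = -546658/(-2365 - 1900 + 3842) = -546658/(-423) = -546658*(-1/423) = 546658/423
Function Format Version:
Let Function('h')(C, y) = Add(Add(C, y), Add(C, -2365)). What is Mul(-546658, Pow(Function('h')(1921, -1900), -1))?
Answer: Rational(546658, 423) ≈ 1292.3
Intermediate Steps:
Function('h')(C, y) = Add(-2365, y, Mul(2, C)) (Function('h')(C, y) = Add(Add(C, y), Add(-2365, C)) = Add(-2365, y, Mul(2, C)))
Mul(-546658, Pow(Function('h')(1921, -1900), -1)) = Mul(-546658, Pow(Add(-2365, -1900, Mul(2, 1921)), -1)) = Mul(-546658, Pow(Add(-2365, -1900, 3842), -1)) = Mul(-546658, Pow(-423, -1)) = Mul(-546658, Rational(-1, 423)) = Rational(546658, 423)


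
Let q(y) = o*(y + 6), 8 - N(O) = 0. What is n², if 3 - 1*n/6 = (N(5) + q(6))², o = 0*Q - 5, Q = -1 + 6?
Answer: 262634436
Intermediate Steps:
N(O) = 8 (N(O) = 8 - 1*0 = 8 + 0 = 8)
Q = 5
o = -5 (o = 0*5 - 5 = 0 - 5 = -5)
q(y) = -30 - 5*y (q(y) = -5*(y + 6) = -5*(6 + y) = -30 - 5*y)
n = -16206 (n = 18 - 6*(8 + (-30 - 5*6))² = 18 - 6*(8 + (-30 - 30))² = 18 - 6*(8 - 60)² = 18 - 6*(-52)² = 18 - 6*2704 = 18 - 16224 = -16206)
n² = (-16206)² = 262634436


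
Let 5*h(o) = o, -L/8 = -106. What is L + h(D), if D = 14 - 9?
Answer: 849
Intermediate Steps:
L = 848 (L = -8*(-106) = 848)
D = 5
h(o) = o/5
L + h(D) = 848 + (1/5)*5 = 848 + 1 = 849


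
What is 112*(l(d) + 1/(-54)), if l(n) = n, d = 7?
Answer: 21112/27 ≈ 781.93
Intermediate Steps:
112*(l(d) + 1/(-54)) = 112*(7 + 1/(-54)) = 112*(7 - 1/54) = 112*(377/54) = 21112/27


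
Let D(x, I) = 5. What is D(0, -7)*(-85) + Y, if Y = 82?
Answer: -343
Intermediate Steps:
D(0, -7)*(-85) + Y = 5*(-85) + 82 = -425 + 82 = -343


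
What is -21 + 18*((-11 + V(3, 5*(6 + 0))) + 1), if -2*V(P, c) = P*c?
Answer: -1011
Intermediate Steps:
V(P, c) = -P*c/2
-21 + 18*((-11 + V(3, 5*(6 + 0))) + 1) = -21 + 18*((-11 - ½*3*5*(6 + 0)) + 1) = -21 + 18*((-11 - ½*3*5*6) + 1) = -21 + 18*((-11 - ½*3*30) + 1) = -21 + 18*((-11 - 45) + 1) = -21 + 18*(-56 + 1) = -21 + 18*(-55) = -21 - 990 = -1011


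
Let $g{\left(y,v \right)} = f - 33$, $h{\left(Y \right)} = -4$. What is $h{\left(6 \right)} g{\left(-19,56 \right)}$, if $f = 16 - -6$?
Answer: $44$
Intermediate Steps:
$f = 22$ ($f = 16 + 6 = 22$)
$g{\left(y,v \right)} = -11$ ($g{\left(y,v \right)} = 22 - 33 = -11$)
$h{\left(6 \right)} g{\left(-19,56 \right)} = \left(-4\right) \left(-11\right) = 44$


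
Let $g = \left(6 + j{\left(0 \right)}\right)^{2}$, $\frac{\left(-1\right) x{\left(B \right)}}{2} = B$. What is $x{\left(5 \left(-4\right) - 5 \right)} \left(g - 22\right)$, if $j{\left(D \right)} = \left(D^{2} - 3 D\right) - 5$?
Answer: $-1050$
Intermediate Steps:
$j{\left(D \right)} = -5 + D^{2} - 3 D$
$x{\left(B \right)} = - 2 B$
$g = 1$ ($g = \left(6 - \left(5 - 0^{2}\right)\right)^{2} = \left(6 + \left(-5 + 0 + 0\right)\right)^{2} = \left(6 - 5\right)^{2} = 1^{2} = 1$)
$x{\left(5 \left(-4\right) - 5 \right)} \left(g - 22\right) = - 2 \left(5 \left(-4\right) - 5\right) \left(1 - 22\right) = - 2 \left(-20 - 5\right) \left(-21\right) = \left(-2\right) \left(-25\right) \left(-21\right) = 50 \left(-21\right) = -1050$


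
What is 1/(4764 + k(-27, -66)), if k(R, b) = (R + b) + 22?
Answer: 1/4693 ≈ 0.00021308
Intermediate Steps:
k(R, b) = 22 + R + b
1/(4764 + k(-27, -66)) = 1/(4764 + (22 - 27 - 66)) = 1/(4764 - 71) = 1/4693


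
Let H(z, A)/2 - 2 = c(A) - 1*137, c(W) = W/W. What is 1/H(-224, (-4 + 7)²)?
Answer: -1/268 ≈ -0.0037313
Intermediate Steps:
c(W) = 1
H(z, A) = -268 (H(z, A) = 4 + 2*(1 - 1*137) = 4 + 2*(1 - 137) = 4 + 2*(-136) = 4 - 272 = -268)
1/H(-224, (-4 + 7)²) = 1/(-268) = -1/268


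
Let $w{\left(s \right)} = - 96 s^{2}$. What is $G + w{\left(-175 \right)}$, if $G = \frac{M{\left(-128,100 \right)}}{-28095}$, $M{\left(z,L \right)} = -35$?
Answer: $- \frac{16519859993}{5619} \approx -2.94 \cdot 10^{6}$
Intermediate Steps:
$G = \frac{7}{5619}$ ($G = - \frac{35}{-28095} = \left(-35\right) \left(- \frac{1}{28095}\right) = \frac{7}{5619} \approx 0.0012458$)
$G + w{\left(-175 \right)} = \frac{7}{5619} - 96 \left(-175\right)^{2} = \frac{7}{5619} - 2940000 = - \frac{16519859993}{5619}$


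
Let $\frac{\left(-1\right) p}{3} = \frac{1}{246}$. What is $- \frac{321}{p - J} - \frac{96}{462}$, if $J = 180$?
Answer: $\frac{1790618}{1136597} \approx 1.5754$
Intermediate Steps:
$p = - \frac{1}{82}$ ($p = - \frac{3}{246} = \left(-3\right) \frac{1}{246} = - \frac{1}{82} \approx -0.012195$)
$- \frac{321}{p - J} - \frac{96}{462} = - \frac{321}{- \frac{1}{82} - 180} - \frac{96}{462} = - \frac{321}{- \frac{1}{82} - 180} - \frac{16}{77} = - \frac{321}{- \frac{14761}{82}} - \frac{16}{77} = \left(-321\right) \left(- \frac{82}{14761}\right) - \frac{16}{77} = \frac{26322}{14761} - \frac{16}{77} = \frac{1790618}{1136597}$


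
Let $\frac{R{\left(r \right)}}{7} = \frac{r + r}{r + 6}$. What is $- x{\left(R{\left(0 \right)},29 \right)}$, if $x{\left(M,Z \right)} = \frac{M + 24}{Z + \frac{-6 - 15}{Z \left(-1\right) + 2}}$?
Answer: $- \frac{54}{67} \approx -0.80597$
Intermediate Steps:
$R{\left(r \right)} = \frac{14 r}{6 + r}$ ($R{\left(r \right)} = 7 \frac{r + r}{r + 6} = 7 \frac{2 r}{6 + r} = \frac{14 r}{6 + r}$)
$x{\left(M,Z \right)} = \frac{24 + M}{Z - \frac{21}{2 - Z}}$ ($x{\left(M,Z \right)} = \frac{24 + M}{Z - \frac{21}{- Z + 2}} = \frac{24 + M}{Z - \frac{21}{2 - Z}}$)
$- x{\left(R{\left(0 \right)},29 \right)} = - \frac{-48 - 2 \cdot 14 \cdot 0 \frac{1}{6 + 0} + 24 \cdot 29 + 14 \cdot 0 \frac{1}{6 + 0} \cdot 29}{21 + 29^{2} - 58} = - \frac{-48 - 2 \cdot 14 \cdot 0 \cdot \frac{1}{6} + 696 + 14 \cdot 0 \cdot \frac{1}{6} \cdot 29}{21 + 841 - 58} = - \frac{-48 - 2 \cdot 14 \cdot 0 \cdot \frac{1}{6} + 696 + 14 \cdot 0 \cdot \frac{1}{6} \cdot 29}{804} = - \frac{-48 - 0 + 696 + 0 \cdot 29}{804} = - \frac{-48 + 0 + 696 + 0}{804} = - \frac{648}{804} = \left(-1\right) \frac{54}{67} = - \frac{54}{67}$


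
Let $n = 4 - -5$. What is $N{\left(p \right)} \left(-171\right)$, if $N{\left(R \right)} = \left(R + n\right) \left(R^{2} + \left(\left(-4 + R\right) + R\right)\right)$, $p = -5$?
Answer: $-7524$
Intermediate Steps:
$n = 9$ ($n = 4 + 5 = 9$)
$N{\left(R \right)} = \left(9 + R\right) \left(-4 + R^{2} + 2 R\right)$ ($N{\left(R \right)} = \left(R + 9\right) \left(R^{2} + \left(\left(-4 + R\right) + R\right)\right) = \left(9 + R\right) \left(R^{2} + \left(-4 + 2 R\right)\right) = \left(9 + R\right) \left(-4 + R^{2} + 2 R\right)$)
$N{\left(p \right)} \left(-171\right) = \left(-36 + \left(-5\right)^{3} + 11 \left(-5\right)^{2} + 14 \left(-5\right)\right) \left(-171\right) = \left(-36 - 125 + 11 \cdot 25 - 70\right) \left(-171\right) = \left(-36 - 125 + 275 - 70\right) \left(-171\right) = 44 \left(-171\right) = -7524$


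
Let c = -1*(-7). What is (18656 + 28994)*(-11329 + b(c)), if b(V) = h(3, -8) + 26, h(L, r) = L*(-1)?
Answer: -538730900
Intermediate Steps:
c = 7
h(L, r) = -L
b(V) = 23 (b(V) = -1*3 + 26 = -3 + 26 = 23)
(18656 + 28994)*(-11329 + b(c)) = (18656 + 28994)*(-11329 + 23) = 47650*(-11306) = -538730900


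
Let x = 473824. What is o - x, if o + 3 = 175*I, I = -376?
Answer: -539627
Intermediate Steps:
o = -65803 (o = -3 + 175*(-376) = -3 - 65800 = -65803)
o - x = -65803 - 1*473824 = -65803 - 473824 = -539627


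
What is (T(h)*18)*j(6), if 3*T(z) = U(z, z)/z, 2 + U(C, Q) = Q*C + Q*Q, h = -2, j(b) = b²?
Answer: -648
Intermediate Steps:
U(C, Q) = -2 + Q² + C*Q (U(C, Q) = -2 + (Q*C + Q*Q) = -2 + (C*Q + Q²) = -2 + (Q² + C*Q) = -2 + Q² + C*Q)
T(z) = (-2 + 2*z²)/(3*z) (T(z) = ((-2 + z² + z*z)/z)/3 = ((-2 + z² + z²)/z)/3 = ((-2 + 2*z²)/z)/3 = (-2 + 2*z²)/(3*z))
(T(h)*18)*j(6) = (((⅔)*(-1 + (-2)²)/(-2))*18)*6² = (((⅔)*(-½)*(-1 + 4))*18)*36 = (((⅔)*(-½)*3)*18)*36 = -1*18*36 = -18*36 = -648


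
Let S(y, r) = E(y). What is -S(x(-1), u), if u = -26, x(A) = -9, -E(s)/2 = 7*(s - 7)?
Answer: -224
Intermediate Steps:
E(s) = 98 - 14*s (E(s) = -14*(s - 7) = -14*(-7 + s) = -2*(-49 + 7*s) = 98 - 14*s)
S(y, r) = 98 - 14*y
-S(x(-1), u) = -(98 - 14*(-9)) = -(98 + 126) = -1*224 = -224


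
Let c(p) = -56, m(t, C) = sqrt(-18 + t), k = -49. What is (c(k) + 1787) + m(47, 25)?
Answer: 1731 + sqrt(29) ≈ 1736.4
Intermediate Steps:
(c(k) + 1787) + m(47, 25) = (-56 + 1787) + sqrt(-18 + 47) = 1731 + sqrt(29)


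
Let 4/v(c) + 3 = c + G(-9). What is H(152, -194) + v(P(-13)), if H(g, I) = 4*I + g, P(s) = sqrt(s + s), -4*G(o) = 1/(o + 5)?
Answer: -5534768/8865 - 1024*I*sqrt(26)/8865 ≈ -624.34 - 0.58899*I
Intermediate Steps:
G(o) = -1/(4*(5 + o)) (G(o) = -1/(4*(o + 5)) = -1/(4*(5 + o)))
P(s) = sqrt(2)*sqrt(s) (P(s) = sqrt(2*s) = sqrt(2)*sqrt(s))
v(c) = 4/(-47/16 + c) (v(c) = 4/(-3 + (c - 1/(20 + 4*(-9)))) = 4/(-3 + (c - 1/(20 - 36))) = 4/(-3 + (c - 1/(-16))) = 4/(-3 + (c - 1*(-1/16))) = 4/(-3 + (c + 1/16)) = 4/(-3 + (1/16 + c)) = 4/(-47/16 + c))
H(g, I) = g + 4*I
H(152, -194) + v(P(-13)) = (152 + 4*(-194)) + 64/(-47 + 16*(sqrt(2)*sqrt(-13))) = (152 - 776) + 64/(-47 + 16*(sqrt(2)*(I*sqrt(13)))) = -624 + 64/(-47 + 16*(I*sqrt(26))) = -624 + 64/(-47 + 16*I*sqrt(26))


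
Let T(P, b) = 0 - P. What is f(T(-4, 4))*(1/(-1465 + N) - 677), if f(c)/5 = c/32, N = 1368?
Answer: -164175/388 ≈ -423.13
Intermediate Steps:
T(P, b) = -P
f(c) = 5*c/32 (f(c) = 5*(c/32) = 5*c/32)
f(T(-4, 4))*(1/(-1465 + N) - 677) = (5*(-1*(-4))/32)*(1/(-1465 + 1368) - 677) = ((5/32)*4)*(1/(-97) - 677) = 5*(-1/97 - 677)/8 = (5/8)*(-65670/97) = -164175/388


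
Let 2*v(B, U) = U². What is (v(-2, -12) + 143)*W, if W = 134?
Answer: 28810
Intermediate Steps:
v(B, U) = U²/2
(v(-2, -12) + 143)*W = ((½)*(-12)² + 143)*134 = ((½)*144 + 143)*134 = (72 + 143)*134 = 215*134 = 28810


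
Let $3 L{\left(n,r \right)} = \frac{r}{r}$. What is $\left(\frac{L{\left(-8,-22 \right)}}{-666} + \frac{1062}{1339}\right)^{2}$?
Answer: $\frac{4496677168369}{7157347803684} \approx 0.62826$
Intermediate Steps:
$L{\left(n,r \right)} = \frac{1}{3}$ ($L{\left(n,r \right)} = \frac{r \frac{1}{r}}{3} = \frac{1}{3} \cdot 1 = \frac{1}{3}$)
$\left(\frac{L{\left(-8,-22 \right)}}{-666} + \frac{1062}{1339}\right)^{2} = \left(\frac{1}{3 \left(-666\right)} + \frac{1062}{1339}\right)^{2} = \left(\frac{1}{3} \left(- \frac{1}{666}\right) + 1062 \cdot \frac{1}{1339}\right)^{2} = \left(- \frac{1}{1998} + \frac{1062}{1339}\right)^{2} = \left(\frac{2120537}{2675322}\right)^{2} = \frac{4496677168369}{7157347803684}$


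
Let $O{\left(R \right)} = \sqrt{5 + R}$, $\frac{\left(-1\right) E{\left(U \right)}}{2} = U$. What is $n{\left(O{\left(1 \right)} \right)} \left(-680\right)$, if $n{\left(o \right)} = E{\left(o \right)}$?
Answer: $1360 \sqrt{6} \approx 3331.3$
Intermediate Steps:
$E{\left(U \right)} = - 2 U$
$n{\left(o \right)} = - 2 o$
$n{\left(O{\left(1 \right)} \right)} \left(-680\right) = - 2 \sqrt{5 + 1} \left(-680\right) = - 2 \sqrt{6} \left(-680\right) = 1360 \sqrt{6}$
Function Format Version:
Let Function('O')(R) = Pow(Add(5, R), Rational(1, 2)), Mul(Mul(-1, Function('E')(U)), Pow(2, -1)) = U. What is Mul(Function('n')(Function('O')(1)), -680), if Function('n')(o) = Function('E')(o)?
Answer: Mul(1360, Pow(6, Rational(1, 2))) ≈ 3331.3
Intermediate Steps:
Function('E')(U) = Mul(-2, U)
Function('n')(o) = Mul(-2, o)
Mul(Function('n')(Function('O')(1)), -680) = Mul(Mul(-2, Pow(Add(5, 1), Rational(1, 2))), -680) = Mul(Mul(-2, Pow(6, Rational(1, 2))), -680) = Mul(1360, Pow(6, Rational(1, 2)))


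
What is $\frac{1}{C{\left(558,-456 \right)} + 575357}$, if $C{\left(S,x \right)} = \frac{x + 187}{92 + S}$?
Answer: $\frac{650}{373981781} \approx 1.7381 \cdot 10^{-6}$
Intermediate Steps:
$C{\left(S,x \right)} = \frac{187 + x}{92 + S}$
$\frac{1}{C{\left(558,-456 \right)} + 575357} = \frac{1}{\frac{187 - 456}{92 + 558} + 575357} = \frac{1}{\frac{1}{650} \left(-269\right) + 575357} = \frac{1}{- \frac{269}{650} + 575357} = \frac{1}{\frac{373981781}{650}} = \frac{650}{373981781}$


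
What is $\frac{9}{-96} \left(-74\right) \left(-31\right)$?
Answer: $- \frac{3441}{16} \approx -215.06$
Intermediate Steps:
$\frac{9}{-96} \left(-74\right) \left(-31\right) = 9 \left(- \frac{1}{96}\right) \left(-74\right) \left(-31\right) = \left(- \frac{3}{32}\right) \left(-74\right) \left(-31\right) = \frac{111}{16} \left(-31\right) = - \frac{3441}{16}$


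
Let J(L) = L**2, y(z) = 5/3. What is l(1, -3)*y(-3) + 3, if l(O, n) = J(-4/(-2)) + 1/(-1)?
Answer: 8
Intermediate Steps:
y(z) = 5/3 (y(z) = 5*(1/3) = 5/3)
l(O, n) = 3 (l(O, n) = (-4/(-2))**2 + 1/(-1) = (-4*(-1/2))**2 - 1 = 2**2 - 1 = 4 - 1 = 3)
l(1, -3)*y(-3) + 3 = 3*(5/3) + 3 = 5 + 3 = 8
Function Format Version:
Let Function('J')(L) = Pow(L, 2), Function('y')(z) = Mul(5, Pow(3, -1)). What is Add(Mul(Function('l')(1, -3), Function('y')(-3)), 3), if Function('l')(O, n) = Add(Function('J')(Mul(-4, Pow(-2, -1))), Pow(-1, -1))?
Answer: 8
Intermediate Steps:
Function('y')(z) = Rational(5, 3) (Function('y')(z) = Mul(5, Rational(1, 3)) = Rational(5, 3))
Function('l')(O, n) = 3 (Function('l')(O, n) = Add(Pow(Mul(-4, Pow(-2, -1)), 2), Pow(-1, -1)) = Add(Pow(Mul(-4, Rational(-1, 2)), 2), -1) = Add(Pow(2, 2), -1) = Add(4, -1) = 3)
Add(Mul(Function('l')(1, -3), Function('y')(-3)), 3) = Add(Mul(3, Rational(5, 3)), 3) = Add(5, 3) = 8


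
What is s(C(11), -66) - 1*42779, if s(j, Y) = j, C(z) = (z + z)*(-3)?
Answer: -42845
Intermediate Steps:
C(z) = -6*z (C(z) = (2*z)*(-3) = -6*z)
s(C(11), -66) - 1*42779 = -6*11 - 1*42779 = -66 - 42779 = -42845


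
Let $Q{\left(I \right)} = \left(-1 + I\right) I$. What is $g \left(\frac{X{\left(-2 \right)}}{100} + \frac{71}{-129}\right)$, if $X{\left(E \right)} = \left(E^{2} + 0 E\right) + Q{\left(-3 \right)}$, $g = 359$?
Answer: $- \frac{451981}{3225} \approx -140.15$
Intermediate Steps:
$Q{\left(I \right)} = I \left(-1 + I\right)$
$X{\left(E \right)} = 12 + E^{2}$ ($X{\left(E \right)} = \left(E^{2} + 0 E\right) - 3 \left(-1 - 3\right) = \left(E^{2} + 0\right) - -12 = E^{2} + 12 = 12 + E^{2}$)
$g \left(\frac{X{\left(-2 \right)}}{100} + \frac{71}{-129}\right) = 359 \left(\frac{12 + \left(-2\right)^{2}}{100} + \frac{71}{-129}\right) = 359 \left(\left(12 + 4\right) \frac{1}{100} + 71 \left(- \frac{1}{129}\right)\right) = 359 \left(16 \cdot \frac{1}{100} - \frac{71}{129}\right) = 359 \left(\frac{4}{25} - \frac{71}{129}\right) = 359 \left(- \frac{1259}{3225}\right) = - \frac{451981}{3225}$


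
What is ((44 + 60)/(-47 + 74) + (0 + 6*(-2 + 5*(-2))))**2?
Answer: 3385600/729 ≈ 4644.2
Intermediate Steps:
((44 + 60)/(-47 + 74) + (0 + 6*(-2 + 5*(-2))))**2 = (104/27 + (0 + 6*(-2 - 10)))**2 = (104*(1/27) + (0 + 6*(-12)))**2 = (104/27 + (0 - 72))**2 = (104/27 - 72)**2 = (-1840/27)**2 = 3385600/729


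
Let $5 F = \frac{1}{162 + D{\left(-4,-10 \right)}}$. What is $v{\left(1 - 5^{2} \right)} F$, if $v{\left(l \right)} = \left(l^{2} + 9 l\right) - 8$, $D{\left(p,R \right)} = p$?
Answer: $\frac{176}{395} \approx 0.44557$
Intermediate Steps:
$v{\left(l \right)} = -8 + l^{2} + 9 l$
$F = \frac{1}{790}$ ($F = \frac{1}{5 \left(162 - 4\right)} = \frac{1}{5 \cdot 158} = \frac{1}{5} \cdot \frac{1}{158} = \frac{1}{790} \approx 0.0012658$)
$v{\left(1 - 5^{2} \right)} F = \left(-8 + \left(1 - 5^{2}\right)^{2} + 9 \left(1 - 5^{2}\right)\right) \frac{1}{790} = \left(-8 + \left(1 - 25\right)^{2} + 9 \left(1 - 25\right)\right) \frac{1}{790} = \left(-8 + \left(-24\right)^{2} + 9 \left(-24\right)\right) \frac{1}{790} = \left(-8 + 576 - 216\right) \frac{1}{790} = 352 \cdot \frac{1}{790} = \frac{176}{395}$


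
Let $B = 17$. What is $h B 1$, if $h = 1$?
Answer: $17$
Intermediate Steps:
$h B 1 = 1 \cdot 17 \cdot 1 = 17 \cdot 1 = 17$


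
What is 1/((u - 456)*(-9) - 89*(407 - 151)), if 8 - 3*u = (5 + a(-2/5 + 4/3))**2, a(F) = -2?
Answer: -1/18677 ≈ -5.3542e-5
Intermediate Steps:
u = -1/3 (u = 8/3 - (5 - 2)**2/3 = 8/3 - 1/3*3**2 = 8/3 - 1/3*9 = 8/3 - 3 = -1/3 ≈ -0.33333)
1/((u - 456)*(-9) - 89*(407 - 151)) = 1/((-1/3 - 456)*(-9) - 89*(407 - 151)) = 1/(-1369/3*(-9) - 89*256) = 1/(4107 - 22784) = 1/(-18677) = -1/18677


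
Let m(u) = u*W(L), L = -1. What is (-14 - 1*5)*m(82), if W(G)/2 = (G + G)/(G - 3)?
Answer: -1558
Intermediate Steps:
W(G) = 4*G/(-3 + G) (W(G) = 2*((G + G)/(G - 3)) = 2*((2*G)/(-3 + G)) = 2*(2*G/(-3 + G)) = 4*G/(-3 + G))
m(u) = u (m(u) = u*(4*(-1)/(-3 - 1)) = u*(4*(-1)/(-4)) = u*(4*(-1)*(-1/4)) = u*1 = u)
(-14 - 1*5)*m(82) = (-14 - 1*5)*82 = (-14 - 5)*82 = -19*82 = -1558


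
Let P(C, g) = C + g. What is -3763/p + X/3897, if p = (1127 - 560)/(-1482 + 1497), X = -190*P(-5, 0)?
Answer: -8126945/81837 ≈ -99.307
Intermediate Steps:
X = 950 (X = -190*(-5 + 0) = -190*(-5) = 950)
p = 189/5 (p = 567/15 = 567*(1/15) = 189/5 ≈ 37.800)
-3763/p + X/3897 = -3763/189/5 + 950/3897 = -3763*5/189 + 950*(1/3897) = -18815/189 + 950/3897 = -8126945/81837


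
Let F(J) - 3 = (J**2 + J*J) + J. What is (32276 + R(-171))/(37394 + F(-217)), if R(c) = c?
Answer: 32105/131358 ≈ 0.24441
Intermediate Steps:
F(J) = 3 + J + 2*J**2 (F(J) = 3 + ((J**2 + J*J) + J) = 3 + ((J**2 + J**2) + J) = 3 + (2*J**2 + J) = 3 + (J + 2*J**2) = 3 + J + 2*J**2)
(32276 + R(-171))/(37394 + F(-217)) = (32276 - 171)/(37394 + (3 - 217 + 2*(-217)**2)) = 32105/(37394 + (3 - 217 + 2*47089)) = 32105/(37394 + (3 - 217 + 94178)) = 32105/(37394 + 93964) = 32105/131358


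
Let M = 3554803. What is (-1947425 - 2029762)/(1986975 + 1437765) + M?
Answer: 4058090683011/1141580 ≈ 3.5548e+6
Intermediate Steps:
(-1947425 - 2029762)/(1986975 + 1437765) + M = (-1947425 - 2029762)/(1986975 + 1437765) + 3554803 = -3977187/3424740 + 3554803 = -3977187*1/3424740 + 3554803 = -1325729/1141580 + 3554803 = 4058090683011/1141580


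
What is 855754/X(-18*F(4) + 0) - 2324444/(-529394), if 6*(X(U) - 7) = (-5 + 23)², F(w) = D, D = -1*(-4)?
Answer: 226586412080/16146517 ≈ 14033.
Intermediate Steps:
D = 4
F(w) = 4
X(U) = 61 (X(U) = 7 + (-5 + 23)²/6 = 7 + (⅙)*18² = 7 + (⅙)*324 = 7 + 54 = 61)
855754/X(-18*F(4) + 0) - 2324444/(-529394) = 855754/61 - 2324444/(-529394) = 855754*(1/61) - 2324444*(-1/529394) = 855754/61 + 1162222/264697 = 226586412080/16146517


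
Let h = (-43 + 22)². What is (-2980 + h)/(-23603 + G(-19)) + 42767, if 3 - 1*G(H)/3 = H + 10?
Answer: 1007892428/23567 ≈ 42767.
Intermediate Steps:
G(H) = -21 - 3*H (G(H) = 9 - 3*(H + 10) = 9 - 3*(10 + H) = 9 + (-30 - 3*H) = -21 - 3*H)
h = 441 (h = (-21)² = 441)
(-2980 + h)/(-23603 + G(-19)) + 42767 = (-2980 + 441)/(-23603 + (-21 - 3*(-19))) + 42767 = -2539/(-23603 + (-21 + 57)) + 42767 = -2539/(-23603 + 36) + 42767 = -2539/(-23567) + 42767 = -2539*(-1/23567) + 42767 = 2539/23567 + 42767 = 1007892428/23567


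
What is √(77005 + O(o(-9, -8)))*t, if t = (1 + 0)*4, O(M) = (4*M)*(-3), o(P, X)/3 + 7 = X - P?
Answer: 4*√77221 ≈ 1111.5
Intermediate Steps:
o(P, X) = -21 - 3*P + 3*X (o(P, X) = -21 + 3*(X - P) = -21 + (-3*P + 3*X) = -21 - 3*P + 3*X)
O(M) = -12*M
t = 4 (t = 1*4 = 4)
√(77005 + O(o(-9, -8)))*t = √(77005 - 12*(-21 - 3*(-9) + 3*(-8)))*4 = √(77005 - 12*(-21 + 27 - 24))*4 = √(77005 - 12*(-18))*4 = √(77005 + 216)*4 = √77221*4 = 4*√77221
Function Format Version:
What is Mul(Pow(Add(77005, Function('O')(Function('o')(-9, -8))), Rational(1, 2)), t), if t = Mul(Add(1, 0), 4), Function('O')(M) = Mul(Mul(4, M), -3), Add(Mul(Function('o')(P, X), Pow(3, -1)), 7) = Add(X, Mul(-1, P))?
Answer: Mul(4, Pow(77221, Rational(1, 2))) ≈ 1111.5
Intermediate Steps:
Function('o')(P, X) = Add(-21, Mul(-3, P), Mul(3, X)) (Function('o')(P, X) = Add(-21, Mul(3, Add(X, Mul(-1, P)))) = Add(-21, Add(Mul(-3, P), Mul(3, X))) = Add(-21, Mul(-3, P), Mul(3, X)))
Function('O')(M) = Mul(-12, M)
t = 4 (t = Mul(1, 4) = 4)
Mul(Pow(Add(77005, Function('O')(Function('o')(-9, -8))), Rational(1, 2)), t) = Mul(Pow(Add(77005, Mul(-12, Add(-21, Mul(-3, -9), Mul(3, -8)))), Rational(1, 2)), 4) = Mul(Pow(Add(77005, Mul(-12, Add(-21, 27, -24))), Rational(1, 2)), 4) = Mul(Pow(Add(77005, Mul(-12, -18)), Rational(1, 2)), 4) = Mul(Pow(Add(77005, 216), Rational(1, 2)), 4) = Mul(Pow(77221, Rational(1, 2)), 4) = Mul(4, Pow(77221, Rational(1, 2)))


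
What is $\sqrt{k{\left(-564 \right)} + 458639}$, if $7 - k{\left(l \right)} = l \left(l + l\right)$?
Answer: $i \sqrt{177546} \approx 421.36 i$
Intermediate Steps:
$k{\left(l \right)} = 7 - 2 l^{2}$ ($k{\left(l \right)} = 7 - l \left(l + l\right) = 7 - l 2 l = 7 - 2 l^{2}$)
$\sqrt{k{\left(-564 \right)} + 458639} = \sqrt{\left(7 - 2 \left(-564\right)^{2}\right) + 458639} = \sqrt{\left(7 - 636192\right) + 458639} = \sqrt{-636185 + 458639} = \sqrt{-177546} = i \sqrt{177546}$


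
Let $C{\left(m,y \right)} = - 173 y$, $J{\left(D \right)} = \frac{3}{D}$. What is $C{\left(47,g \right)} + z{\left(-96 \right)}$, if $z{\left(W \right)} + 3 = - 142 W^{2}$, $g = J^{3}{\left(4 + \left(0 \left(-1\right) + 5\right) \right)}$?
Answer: $- \frac{35334398}{27} \approx -1.3087 \cdot 10^{6}$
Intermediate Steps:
$g = \frac{1}{27}$ ($g = \left(\frac{3}{4 + \left(0 \left(-1\right) + 5\right)}\right)^{3} = \left(\frac{3}{4 + \left(0 + 5\right)}\right)^{3} = \left(\frac{3}{4 + 5}\right)^{3} = \left(\frac{3}{9}\right)^{3} = \left(3 \cdot \frac{1}{9}\right)^{3} = \left(\frac{1}{3}\right)^{3} = \frac{1}{27} \approx 0.037037$)
$z{\left(W \right)} = -3 - 142 W^{2}$
$C{\left(47,g \right)} + z{\left(-96 \right)} = \left(-173\right) \frac{1}{27} - \left(3 + 142 \left(-96\right)^{2}\right) = - \frac{173}{27} - 1308675 = - \frac{35334398}{27}$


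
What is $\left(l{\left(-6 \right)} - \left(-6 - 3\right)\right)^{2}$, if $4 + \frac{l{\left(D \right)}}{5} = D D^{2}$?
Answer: $1190281$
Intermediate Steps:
$l{\left(D \right)} = -20 + 5 D^{3}$ ($l{\left(D \right)} = -20 + 5 D D^{2} = -20 + 5 D^{3}$)
$\left(l{\left(-6 \right)} - \left(-6 - 3\right)\right)^{2} = \left(\left(-20 + 5 \left(-6\right)^{3}\right) - \left(-6 - 3\right)\right)^{2} = \left(\left(-20 + 5 \left(-216\right)\right) - -9\right)^{2} = \left(\left(-20 - 1080\right) + 9\right)^{2} = \left(-1100 + 9\right)^{2} = \left(-1091\right)^{2} = 1190281$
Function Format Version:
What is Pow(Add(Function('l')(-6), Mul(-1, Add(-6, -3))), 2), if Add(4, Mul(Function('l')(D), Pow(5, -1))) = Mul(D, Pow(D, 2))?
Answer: 1190281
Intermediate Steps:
Function('l')(D) = Add(-20, Mul(5, Pow(D, 3))) (Function('l')(D) = Add(-20, Mul(5, Mul(D, Pow(D, 2)))) = Add(-20, Mul(5, Pow(D, 3))))
Pow(Add(Function('l')(-6), Mul(-1, Add(-6, -3))), 2) = Pow(Add(Add(-20, Mul(5, Pow(-6, 3))), Mul(-1, Add(-6, -3))), 2) = Pow(Add(Add(-20, Mul(5, -216)), Mul(-1, -9)), 2) = Pow(Add(Add(-20, -1080), 9), 2) = Pow(Add(-1100, 9), 2) = Pow(-1091, 2) = 1190281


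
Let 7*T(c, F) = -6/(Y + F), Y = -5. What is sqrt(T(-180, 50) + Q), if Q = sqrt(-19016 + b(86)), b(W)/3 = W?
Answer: sqrt(-210 + 11025*I*sqrt(18758))/105 ≈ 8.2747 + 8.2758*I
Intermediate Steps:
b(W) = 3*W
Q = I*sqrt(18758) (Q = sqrt(-19016 + 3*86) = sqrt(-19016 + 258) = sqrt(-18758) = I*sqrt(18758) ≈ 136.96*I)
T(c, F) = -6/(7*(-5 + F)) (T(c, F) = (-6/(-5 + F))/7 = -6/(7*(-5 + F)))
sqrt(T(-180, 50) + Q) = sqrt(-6/(-35 + 7*50) + I*sqrt(18758)) = sqrt(-6/(-35 + 350) + I*sqrt(18758)) = sqrt(-6/315 + I*sqrt(18758)) = sqrt(-6*1/315 + I*sqrt(18758)) = sqrt(-2/105 + I*sqrt(18758))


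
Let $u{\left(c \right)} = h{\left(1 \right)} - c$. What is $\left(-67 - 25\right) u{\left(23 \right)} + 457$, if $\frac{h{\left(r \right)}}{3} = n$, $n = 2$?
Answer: $2021$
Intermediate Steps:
$h{\left(r \right)} = 6$ ($h{\left(r \right)} = 3 \cdot 2 = 6$)
$u{\left(c \right)} = 6 - c$
$\left(-67 - 25\right) u{\left(23 \right)} + 457 = \left(-67 - 25\right) \left(6 - 23\right) + 457 = \left(-92\right) \left(-17\right) + 457 = 1564 + 457 = 2021$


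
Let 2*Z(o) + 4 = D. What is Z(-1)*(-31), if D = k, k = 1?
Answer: 93/2 ≈ 46.500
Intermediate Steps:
D = 1
Z(o) = -3/2 (Z(o) = -2 + (1/2)*1 = -2 + 1/2 = -3/2)
Z(-1)*(-31) = -3/2*(-31) = 93/2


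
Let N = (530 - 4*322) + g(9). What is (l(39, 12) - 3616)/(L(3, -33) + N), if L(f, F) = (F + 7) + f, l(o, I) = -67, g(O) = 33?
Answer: 3683/748 ≈ 4.9238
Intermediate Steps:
N = -725 (N = (530 - 4*322) + 33 = (530 - 1288) + 33 = -758 + 33 = -725)
L(f, F) = 7 + F + f (L(f, F) = (7 + F) + f = 7 + F + f)
(l(39, 12) - 3616)/(L(3, -33) + N) = (-67 - 3616)/((7 - 33 + 3) - 725) = -3683/(-23 - 725) = -3683/(-748) = -3683*(-1/748) = 3683/748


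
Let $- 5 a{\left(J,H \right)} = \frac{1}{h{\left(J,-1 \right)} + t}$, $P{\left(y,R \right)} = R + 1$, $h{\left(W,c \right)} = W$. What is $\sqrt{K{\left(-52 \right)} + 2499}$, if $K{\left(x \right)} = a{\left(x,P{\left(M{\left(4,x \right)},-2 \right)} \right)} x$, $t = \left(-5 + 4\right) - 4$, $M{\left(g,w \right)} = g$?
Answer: $\frac{\sqrt{202966455}}{285} \approx 49.988$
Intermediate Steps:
$P{\left(y,R \right)} = 1 + R$
$t = -5$ ($t = -1 - 4 = -5$)
$a{\left(J,H \right)} = - \frac{1}{5 \left(-5 + J\right)}$ ($a{\left(J,H \right)} = - \frac{1}{5 \left(J - 5\right)} = - \frac{1}{5 \left(-5 + J\right)}$)
$K{\left(x \right)} = - \frac{x}{-25 + 5 x}$ ($K{\left(x \right)} = - \frac{1}{-25 + 5 x} x = - \frac{x}{-25 + 5 x}$)
$\sqrt{K{\left(-52 \right)} + 2499} = \sqrt{\left(-1\right) \left(-52\right) \frac{1}{-25 + 5 \left(-52\right)} + 2499} = \sqrt{\left(-1\right) \left(-52\right) \frac{1}{-25 - 260} + 2499} = \sqrt{\left(-1\right) \left(-52\right) \frac{1}{-285} + 2499} = \sqrt{\left(-1\right) \left(-52\right) \left(- \frac{1}{285}\right) + 2499} = \sqrt{- \frac{52}{285} + 2499} = \sqrt{\frac{712163}{285}} = \frac{\sqrt{202966455}}{285}$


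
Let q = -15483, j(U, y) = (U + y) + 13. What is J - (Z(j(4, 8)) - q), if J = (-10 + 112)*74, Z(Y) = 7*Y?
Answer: -8110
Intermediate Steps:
j(U, y) = 13 + U + y
J = 7548 (J = 102*74 = 7548)
J - (Z(j(4, 8)) - q) = 7548 - (7*(13 + 4 + 8) - 1*(-15483)) = 7548 - (7*25 + 15483) = 7548 - (175 + 15483) = 7548 - 1*15658 = 7548 - 15658 = -8110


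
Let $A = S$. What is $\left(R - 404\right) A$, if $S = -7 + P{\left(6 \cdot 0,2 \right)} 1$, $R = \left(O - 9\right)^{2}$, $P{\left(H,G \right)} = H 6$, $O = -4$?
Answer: $1645$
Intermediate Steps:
$P{\left(H,G \right)} = 6 H$
$R = 169$ ($R = \left(-4 - 9\right)^{2} = \left(-13\right)^{2} = 169$)
$S = -7$ ($S = -7 + 6 \cdot 6 \cdot 0 \cdot 1 = -7 + 6 \cdot 0 \cdot 1 = -7 + 0 \cdot 1 = -7 + 0 = -7$)
$A = -7$
$\left(R - 404\right) A = \left(169 - 404\right) \left(-7\right) = \left(-235\right) \left(-7\right) = 1645$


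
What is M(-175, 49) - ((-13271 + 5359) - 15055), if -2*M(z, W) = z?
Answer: 46109/2 ≈ 23055.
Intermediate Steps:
M(z, W) = -z/2
M(-175, 49) - ((-13271 + 5359) - 15055) = -½*(-175) - ((-13271 + 5359) - 15055) = 175/2 - (-7912 - 15055) = 175/2 - 1*(-22967) = 175/2 + 22967 = 46109/2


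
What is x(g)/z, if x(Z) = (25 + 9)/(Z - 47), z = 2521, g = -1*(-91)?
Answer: 17/55462 ≈ 0.00030652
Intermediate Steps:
g = 91
x(Z) = 34/(-47 + Z)
x(g)/z = (34/(-47 + 91))/2521 = (34/44)*(1/2521) = (34*(1/44))*(1/2521) = (17/22)*(1/2521) = 17/55462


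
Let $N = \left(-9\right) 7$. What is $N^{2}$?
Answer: $3969$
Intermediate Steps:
$N = -63$
$N^{2} = \left(-63\right)^{2} = 3969$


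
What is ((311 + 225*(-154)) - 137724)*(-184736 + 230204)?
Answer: -7823360484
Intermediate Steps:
((311 + 225*(-154)) - 137724)*(-184736 + 230204) = ((311 - 34650) - 137724)*45468 = (-34339 - 137724)*45468 = -172063*45468 = -7823360484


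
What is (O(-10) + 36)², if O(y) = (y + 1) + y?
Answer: 289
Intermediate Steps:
O(y) = 1 + 2*y (O(y) = (1 + y) + y = 1 + 2*y)
(O(-10) + 36)² = ((1 + 2*(-10)) + 36)² = ((1 - 20) + 36)² = (-19 + 36)² = 17² = 289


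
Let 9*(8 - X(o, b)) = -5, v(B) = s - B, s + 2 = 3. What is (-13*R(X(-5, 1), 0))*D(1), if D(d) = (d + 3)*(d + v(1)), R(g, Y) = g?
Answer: -4004/9 ≈ -444.89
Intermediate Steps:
s = 1 (s = -2 + 3 = 1)
v(B) = 1 - B
X(o, b) = 77/9 (X(o, b) = 8 - ⅑*(-5) = 8 + 5/9 = 77/9)
D(d) = d*(3 + d) (D(d) = (d + 3)*(d + (1 - 1*1)) = (3 + d)*(d + (1 - 1)) = (3 + d)*(d + 0) = (3 + d)*d = d*(3 + d))
(-13*R(X(-5, 1), 0))*D(1) = (-13*77/9)*(1*(3 + 1)) = -1001*4/9 = -1001/9*4 = -4004/9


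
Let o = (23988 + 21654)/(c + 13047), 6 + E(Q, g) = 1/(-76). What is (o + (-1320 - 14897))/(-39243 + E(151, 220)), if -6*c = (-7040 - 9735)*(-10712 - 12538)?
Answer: 3640897940144/8811842200825 ≈ 0.41318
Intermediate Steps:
c = -65003125 (c = -(-7040 - 9735)*(-10712 - 12538)/6 = -(-16775)*(-23250)/6 = -⅙*390018750 = -65003125)
E(Q, g) = -457/76 (E(Q, g) = -6 + 1/(-76) = -6 - 1/76 = -457/76)
o = -22821/32495039 (o = (23988 + 21654)/(-65003125 + 13047) = 45642/(-64990078) = 45642*(-1/64990078) = -22821/32495039 ≈ -0.00070229)
(o + (-1320 - 14897))/(-39243 + E(151, 220)) = (-22821/32495039 + (-1320 - 14897))/(-39243 - 457/76) = (-22821/32495039 - 16217)/(-2982925/76) = -526972070284/32495039*(-76/2982925) = 3640897940144/8811842200825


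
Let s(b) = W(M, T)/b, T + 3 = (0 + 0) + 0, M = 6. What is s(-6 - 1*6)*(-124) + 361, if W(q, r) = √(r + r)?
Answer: 361 + 31*I*√6/3 ≈ 361.0 + 25.311*I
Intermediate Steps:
T = -3 (T = -3 + ((0 + 0) + 0) = -3 + (0 + 0) = -3 + 0 = -3)
W(q, r) = √2*√r (W(q, r) = √(2*r) = √2*√r)
s(b) = I*√6/b (s(b) = (√2*√(-3))/b = (√2*(I*√3))/b = (I*√6)/b = I*√6/b)
s(-6 - 1*6)*(-124) + 361 = (I*√6/(-6 - 1*6))*(-124) + 361 = (I*√6/(-6 - 6))*(-124) + 361 = (I*√6/(-12))*(-124) + 361 = (I*√6*(-1/12))*(-124) + 361 = -I*√6/12*(-124) + 361 = 31*I*√6/3 + 361 = 361 + 31*I*√6/3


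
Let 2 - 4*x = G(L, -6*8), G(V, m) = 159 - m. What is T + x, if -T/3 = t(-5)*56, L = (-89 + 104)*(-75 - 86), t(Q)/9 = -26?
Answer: 157043/4 ≈ 39261.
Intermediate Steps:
t(Q) = -234 (t(Q) = 9*(-26) = -234)
L = -2415 (L = 15*(-161) = -2415)
x = -205/4 (x = 1/2 - (159 - (-6)*8)/4 = 1/2 - (159 - 1*(-48))/4 = 1/2 - (159 + 48)/4 = 1/2 - 1/4*207 = 1/2 - 207/4 = -205/4 ≈ -51.250)
T = 39312 (T = -(-702)*56 = -3*(-13104) = 39312)
T + x = 39312 - 205/4 = 157043/4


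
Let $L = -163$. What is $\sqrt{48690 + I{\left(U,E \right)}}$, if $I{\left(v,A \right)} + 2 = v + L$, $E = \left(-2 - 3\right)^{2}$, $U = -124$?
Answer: $\sqrt{48401} \approx 220.0$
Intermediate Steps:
$E = 25$ ($E = \left(-5\right)^{2} = 25$)
$I{\left(v,A \right)} = -165 + v$ ($I{\left(v,A \right)} = -2 + \left(v - 163\right) = -2 + \left(-163 + v\right) = -165 + v$)
$\sqrt{48690 + I{\left(U,E \right)}} = \sqrt{48690 - 289} = \sqrt{48401}$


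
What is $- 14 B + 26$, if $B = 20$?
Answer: $-254$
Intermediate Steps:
$- 14 B + 26 = \left(-14\right) 20 + 26 = -280 + 26 = -254$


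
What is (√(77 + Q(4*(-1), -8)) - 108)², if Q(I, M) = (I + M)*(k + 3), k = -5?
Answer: (108 - √101)² ≈ 9594.2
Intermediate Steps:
Q(I, M) = -2*I - 2*M (Q(I, M) = (I + M)*(-5 + 3) = (I + M)*(-2) = -2*I - 2*M)
(√(77 + Q(4*(-1), -8)) - 108)² = (√(77 + (-8*(-1) - 2*(-8))) - 108)² = (√(77 + (-2*(-4) + 16)) - 108)² = (√(77 + (8 + 16)) - 108)² = (√(77 + 24) - 108)² = (√101 - 108)² = (-108 + √101)²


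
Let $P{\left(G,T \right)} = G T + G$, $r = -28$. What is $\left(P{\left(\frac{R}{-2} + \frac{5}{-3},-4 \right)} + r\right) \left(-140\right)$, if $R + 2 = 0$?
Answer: $3640$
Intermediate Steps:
$R = -2$ ($R = -2 + 0 = -2$)
$P{\left(G,T \right)} = G + G T$
$\left(P{\left(\frac{R}{-2} + \frac{5}{-3},-4 \right)} + r\right) \left(-140\right) = \left(\left(- \frac{2}{-2} + \frac{5}{-3}\right) \left(1 - 4\right) - 28\right) \left(-140\right) = \left(\left(\left(-2\right) \left(- \frac{1}{2}\right) + 5 \left(- \frac{1}{3}\right)\right) \left(-3\right) - 28\right) \left(-140\right) = \left(\left(1 - \frac{5}{3}\right) \left(-3\right) - 28\right) \left(-140\right) = \left(\left(- \frac{2}{3}\right) \left(-3\right) - 28\right) \left(-140\right) = \left(2 - 28\right) \left(-140\right) = \left(-26\right) \left(-140\right) = 3640$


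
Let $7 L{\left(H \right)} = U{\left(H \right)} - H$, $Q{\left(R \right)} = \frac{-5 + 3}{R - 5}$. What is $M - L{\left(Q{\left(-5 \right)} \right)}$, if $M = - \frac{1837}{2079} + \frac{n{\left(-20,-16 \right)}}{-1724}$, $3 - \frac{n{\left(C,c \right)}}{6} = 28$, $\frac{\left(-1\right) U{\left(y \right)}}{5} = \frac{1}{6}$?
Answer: $- \frac{264323}{407295} \approx -0.64897$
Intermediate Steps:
$U{\left(y \right)} = - \frac{5}{6}$
$n{\left(C,c \right)} = -150$ ($n{\left(C,c \right)} = 18 - 168 = -150$)
$Q{\left(R \right)} = - \frac{2}{-5 + R}$
$M = - \frac{129779}{162918}$ ($M = - \frac{1837}{2079} - \frac{150}{-1724} = \left(-1837\right) \frac{1}{2079} - - \frac{75}{862} = - \frac{167}{189} + \frac{75}{862} = - \frac{129779}{162918} \approx -0.79659$)
$L{\left(H \right)} = - \frac{5}{42} - \frac{H}{7}$ ($L{\left(H \right)} = \frac{- \frac{5}{6} - H}{7} = - \frac{5}{42} - \frac{H}{7}$)
$M - L{\left(Q{\left(-5 \right)} \right)} = - \frac{129779}{162918} - \left(- \frac{5}{42} - \frac{\left(-2\right) \frac{1}{-5 - 5}}{7}\right) = - \frac{129779}{162918} - \left(- \frac{5}{42} - \frac{\left(-2\right) \frac{1}{-10}}{7}\right) = - \frac{129779}{162918} - \left(- \frac{5}{42} - \frac{\left(-2\right) \left(- \frac{1}{10}\right)}{7}\right) = - \frac{129779}{162918} - \left(- \frac{5}{42} - \frac{1}{35}\right) = - \frac{129779}{162918} - - \frac{31}{210} = - \frac{129779}{162918} + \frac{31}{210} = - \frac{264323}{407295}$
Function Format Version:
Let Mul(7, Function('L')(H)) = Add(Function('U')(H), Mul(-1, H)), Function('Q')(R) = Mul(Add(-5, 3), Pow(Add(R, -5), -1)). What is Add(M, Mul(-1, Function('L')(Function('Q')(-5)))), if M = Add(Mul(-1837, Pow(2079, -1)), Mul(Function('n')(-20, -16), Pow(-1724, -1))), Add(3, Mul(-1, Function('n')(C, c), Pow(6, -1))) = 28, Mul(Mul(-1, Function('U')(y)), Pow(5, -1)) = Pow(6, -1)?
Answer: Rational(-264323, 407295) ≈ -0.64897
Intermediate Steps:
Function('U')(y) = Rational(-5, 6) (Function('U')(y) = Mul(-5, Pow(6, -1)) = Mul(-5, Rational(1, 6)) = Rational(-5, 6))
Function('n')(C, c) = -150 (Function('n')(C, c) = Add(18, Mul(-6, 28)) = Add(18, -168) = -150)
Function('Q')(R) = Mul(-2, Pow(Add(-5, R), -1))
M = Rational(-129779, 162918) (M = Add(Mul(-1837, Pow(2079, -1)), Mul(-150, Pow(-1724, -1))) = Add(Mul(-1837, Rational(1, 2079)), Mul(-150, Rational(-1, 1724))) = Add(Rational(-167, 189), Rational(75, 862)) = Rational(-129779, 162918) ≈ -0.79659)
Function('L')(H) = Add(Rational(-5, 42), Mul(Rational(-1, 7), H)) (Function('L')(H) = Mul(Rational(1, 7), Add(Rational(-5, 6), Mul(-1, H))) = Add(Rational(-5, 42), Mul(Rational(-1, 7), H)))
Add(M, Mul(-1, Function('L')(Function('Q')(-5)))) = Add(Rational(-129779, 162918), Mul(-1, Add(Rational(-5, 42), Mul(Rational(-1, 7), Mul(-2, Pow(Add(-5, -5), -1)))))) = Add(Rational(-129779, 162918), Mul(-1, Add(Rational(-5, 42), Mul(Rational(-1, 7), Mul(-2, Pow(-10, -1)))))) = Add(Rational(-129779, 162918), Mul(-1, Add(Rational(-5, 42), Mul(Rational(-1, 7), Mul(-2, Rational(-1, 10)))))) = Add(Rational(-129779, 162918), Mul(-1, Add(Rational(-5, 42), Mul(Rational(-1, 7), Rational(1, 5))))) = Add(Rational(-129779, 162918), Mul(-1, Add(Rational(-5, 42), Rational(-1, 35)))) = Add(Rational(-129779, 162918), Mul(-1, Rational(-31, 210))) = Add(Rational(-129779, 162918), Rational(31, 210)) = Rational(-264323, 407295)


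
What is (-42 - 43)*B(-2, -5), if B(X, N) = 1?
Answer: -85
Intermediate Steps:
(-42 - 43)*B(-2, -5) = (-42 - 43)*1 = -85*1 = -85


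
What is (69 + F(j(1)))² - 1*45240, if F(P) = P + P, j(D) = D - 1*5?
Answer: -41519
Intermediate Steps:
j(D) = -5 + D (j(D) = D - 5 = -5 + D)
F(P) = 2*P
(69 + F(j(1)))² - 1*45240 = (69 + 2*(-5 + 1))² - 1*45240 = (69 + 2*(-4))² - 45240 = (69 - 8)² - 45240 = 61² - 45240 = 3721 - 45240 = -41519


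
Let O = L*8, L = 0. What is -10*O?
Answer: 0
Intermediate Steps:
O = 0 (O = 0*8 = 0)
-10*O = -10*0 = 0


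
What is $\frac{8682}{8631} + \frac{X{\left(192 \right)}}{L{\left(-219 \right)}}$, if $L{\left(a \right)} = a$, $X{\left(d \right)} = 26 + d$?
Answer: $\frac{2200}{210021} \approx 0.010475$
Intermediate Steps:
$\frac{8682}{8631} + \frac{X{\left(192 \right)}}{L{\left(-219 \right)}} = \frac{8682}{8631} + \frac{26 + 192}{-219} = 8682 \cdot \frac{1}{8631} + 218 \left(- \frac{1}{219}\right) = \frac{2894}{2877} - \frac{218}{219} = \frac{2200}{210021}$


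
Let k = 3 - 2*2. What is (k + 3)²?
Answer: 4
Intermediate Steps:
k = -1 (k = 3 - 4 = -1)
(k + 3)² = (-1 + 3)² = 2² = 4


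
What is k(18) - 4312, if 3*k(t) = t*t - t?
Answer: -4210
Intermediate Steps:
k(t) = -t/3 + t**2/3 (k(t) = (t*t - t)/3 = (t**2 - t)/3 = -t/3 + t**2/3)
k(18) - 4312 = (1/3)*18*(-1 + 18) - 4312 = (1/3)*18*17 - 4312 = 102 - 4312 = -4210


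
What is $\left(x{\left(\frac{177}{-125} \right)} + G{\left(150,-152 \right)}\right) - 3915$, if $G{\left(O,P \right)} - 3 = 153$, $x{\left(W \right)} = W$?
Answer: $- \frac{470052}{125} \approx -3760.4$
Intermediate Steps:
$G{\left(O,P \right)} = 156$ ($G{\left(O,P \right)} = 3 + 153 = 156$)
$\left(x{\left(\frac{177}{-125} \right)} + G{\left(150,-152 \right)}\right) - 3915 = \left(\frac{177}{-125} + 156\right) - 3915 = \left(177 \left(- \frac{1}{125}\right) + 156\right) - 3915 = \left(- \frac{177}{125} + 156\right) - 3915 = \frac{19323}{125} - 3915 = - \frac{470052}{125}$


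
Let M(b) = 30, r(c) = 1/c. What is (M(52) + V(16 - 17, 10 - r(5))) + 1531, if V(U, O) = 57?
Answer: 1618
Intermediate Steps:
r(c) = 1/c
(M(52) + V(16 - 17, 10 - r(5))) + 1531 = (30 + 57) + 1531 = 87 + 1531 = 1618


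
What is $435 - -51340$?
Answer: $51775$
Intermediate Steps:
$435 - -51340 = 435 + 51340 = 51775$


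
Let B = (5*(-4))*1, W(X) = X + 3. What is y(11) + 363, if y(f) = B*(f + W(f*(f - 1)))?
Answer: -2117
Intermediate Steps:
W(X) = 3 + X
B = -20 (B = -20*1 = -20)
y(f) = -60 - 20*f - 20*f*(-1 + f) (y(f) = -20*(f + (3 + f*(f - 1))) = -20*(f + (3 + f*(-1 + f))) = -20*(3 + f + f*(-1 + f)) = -60 - 20*f - 20*f*(-1 + f))
y(11) + 363 = (-60 - 20*11**2) + 363 = (-60 - 20*121) + 363 = (-60 - 2420) + 363 = -2480 + 363 = -2117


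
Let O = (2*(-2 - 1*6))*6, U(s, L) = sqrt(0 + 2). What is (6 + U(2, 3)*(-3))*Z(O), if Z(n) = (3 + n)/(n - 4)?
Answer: 279/50 - 279*sqrt(2)/100 ≈ 1.6343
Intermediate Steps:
U(s, L) = sqrt(2)
O = -96 (O = (2*(-2 - 6))*6 = (2*(-8))*6 = -16*6 = -96)
Z(n) = (3 + n)/(-4 + n)
(6 + U(2, 3)*(-3))*Z(O) = (6 + sqrt(2)*(-3))*((3 - 96)/(-4 - 96)) = (6 - 3*sqrt(2))*(-93/(-100)) = (6 - 3*sqrt(2))*(-1/100*(-93)) = (6 - 3*sqrt(2))*(93/100) = 279/50 - 279*sqrt(2)/100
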